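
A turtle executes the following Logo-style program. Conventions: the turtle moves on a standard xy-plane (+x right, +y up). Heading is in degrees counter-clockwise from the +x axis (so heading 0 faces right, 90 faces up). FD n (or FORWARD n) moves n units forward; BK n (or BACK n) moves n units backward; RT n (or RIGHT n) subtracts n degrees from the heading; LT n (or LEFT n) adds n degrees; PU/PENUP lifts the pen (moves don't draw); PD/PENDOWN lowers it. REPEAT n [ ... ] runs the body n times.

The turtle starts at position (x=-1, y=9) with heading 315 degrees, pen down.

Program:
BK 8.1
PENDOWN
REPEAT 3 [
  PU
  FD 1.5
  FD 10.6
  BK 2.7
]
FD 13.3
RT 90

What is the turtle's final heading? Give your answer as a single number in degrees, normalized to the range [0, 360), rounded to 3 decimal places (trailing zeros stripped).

Answer: 225

Derivation:
Executing turtle program step by step:
Start: pos=(-1,9), heading=315, pen down
BK 8.1: (-1,9) -> (-6.728,14.728) [heading=315, draw]
PD: pen down
REPEAT 3 [
  -- iteration 1/3 --
  PU: pen up
  FD 1.5: (-6.728,14.728) -> (-5.667,13.667) [heading=315, move]
  FD 10.6: (-5.667,13.667) -> (1.828,6.172) [heading=315, move]
  BK 2.7: (1.828,6.172) -> (-0.081,8.081) [heading=315, move]
  -- iteration 2/3 --
  PU: pen up
  FD 1.5: (-0.081,8.081) -> (0.98,7.02) [heading=315, move]
  FD 10.6: (0.98,7.02) -> (8.475,-0.475) [heading=315, move]
  BK 2.7: (8.475,-0.475) -> (6.566,1.434) [heading=315, move]
  -- iteration 3/3 --
  PU: pen up
  FD 1.5: (6.566,1.434) -> (7.627,0.373) [heading=315, move]
  FD 10.6: (7.627,0.373) -> (15.122,-7.122) [heading=315, move]
  BK 2.7: (15.122,-7.122) -> (13.213,-5.213) [heading=315, move]
]
FD 13.3: (13.213,-5.213) -> (22.617,-14.617) [heading=315, move]
RT 90: heading 315 -> 225
Final: pos=(22.617,-14.617), heading=225, 1 segment(s) drawn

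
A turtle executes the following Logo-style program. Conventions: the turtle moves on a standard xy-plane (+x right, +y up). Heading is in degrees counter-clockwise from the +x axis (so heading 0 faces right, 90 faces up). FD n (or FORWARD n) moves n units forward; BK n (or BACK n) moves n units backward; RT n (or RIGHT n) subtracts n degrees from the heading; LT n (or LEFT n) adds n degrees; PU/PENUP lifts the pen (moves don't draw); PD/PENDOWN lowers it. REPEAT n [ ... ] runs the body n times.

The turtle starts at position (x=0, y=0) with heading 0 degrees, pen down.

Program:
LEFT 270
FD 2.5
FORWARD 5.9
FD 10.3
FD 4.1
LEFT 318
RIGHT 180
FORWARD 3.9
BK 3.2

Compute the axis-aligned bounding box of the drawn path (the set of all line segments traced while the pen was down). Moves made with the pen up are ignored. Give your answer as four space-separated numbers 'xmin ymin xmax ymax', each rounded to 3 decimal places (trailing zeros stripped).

Executing turtle program step by step:
Start: pos=(0,0), heading=0, pen down
LT 270: heading 0 -> 270
FD 2.5: (0,0) -> (0,-2.5) [heading=270, draw]
FD 5.9: (0,-2.5) -> (0,-8.4) [heading=270, draw]
FD 10.3: (0,-8.4) -> (0,-18.7) [heading=270, draw]
FD 4.1: (0,-18.7) -> (0,-22.8) [heading=270, draw]
LT 318: heading 270 -> 228
RT 180: heading 228 -> 48
FD 3.9: (0,-22.8) -> (2.61,-19.902) [heading=48, draw]
BK 3.2: (2.61,-19.902) -> (0.468,-22.28) [heading=48, draw]
Final: pos=(0.468,-22.28), heading=48, 6 segment(s) drawn

Segment endpoints: x in {0, 0, 0, 0, 0, 0.468, 2.61}, y in {-22.8, -22.28, -19.902, -18.7, -8.4, -2.5, 0}
xmin=0, ymin=-22.8, xmax=2.61, ymax=0

Answer: 0 -22.8 2.61 0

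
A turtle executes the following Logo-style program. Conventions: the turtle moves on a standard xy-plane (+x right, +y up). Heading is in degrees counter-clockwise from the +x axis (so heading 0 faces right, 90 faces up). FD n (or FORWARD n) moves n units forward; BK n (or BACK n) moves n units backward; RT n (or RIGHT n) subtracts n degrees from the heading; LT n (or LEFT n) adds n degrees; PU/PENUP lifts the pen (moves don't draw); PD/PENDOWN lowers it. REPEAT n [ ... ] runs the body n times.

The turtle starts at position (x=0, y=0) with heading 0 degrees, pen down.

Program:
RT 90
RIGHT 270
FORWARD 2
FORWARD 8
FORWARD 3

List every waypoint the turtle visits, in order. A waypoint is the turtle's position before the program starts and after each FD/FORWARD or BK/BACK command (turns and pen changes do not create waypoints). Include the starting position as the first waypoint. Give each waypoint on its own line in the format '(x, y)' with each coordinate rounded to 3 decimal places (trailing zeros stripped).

Executing turtle program step by step:
Start: pos=(0,0), heading=0, pen down
RT 90: heading 0 -> 270
RT 270: heading 270 -> 0
FD 2: (0,0) -> (2,0) [heading=0, draw]
FD 8: (2,0) -> (10,0) [heading=0, draw]
FD 3: (10,0) -> (13,0) [heading=0, draw]
Final: pos=(13,0), heading=0, 3 segment(s) drawn
Waypoints (4 total):
(0, 0)
(2, 0)
(10, 0)
(13, 0)

Answer: (0, 0)
(2, 0)
(10, 0)
(13, 0)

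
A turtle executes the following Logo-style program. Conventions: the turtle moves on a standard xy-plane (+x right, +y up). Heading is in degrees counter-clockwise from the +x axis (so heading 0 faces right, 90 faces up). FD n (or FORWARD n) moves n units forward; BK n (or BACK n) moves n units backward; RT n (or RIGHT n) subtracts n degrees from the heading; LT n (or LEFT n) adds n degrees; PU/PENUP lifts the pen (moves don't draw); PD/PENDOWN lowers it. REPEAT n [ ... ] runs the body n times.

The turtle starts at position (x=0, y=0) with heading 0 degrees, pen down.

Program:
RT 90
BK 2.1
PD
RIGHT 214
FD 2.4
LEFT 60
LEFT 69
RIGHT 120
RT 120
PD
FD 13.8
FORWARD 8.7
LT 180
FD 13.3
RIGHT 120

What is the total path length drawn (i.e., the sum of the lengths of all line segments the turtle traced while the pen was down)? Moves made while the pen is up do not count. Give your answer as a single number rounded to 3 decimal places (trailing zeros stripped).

Answer: 40.3

Derivation:
Executing turtle program step by step:
Start: pos=(0,0), heading=0, pen down
RT 90: heading 0 -> 270
BK 2.1: (0,0) -> (0,2.1) [heading=270, draw]
PD: pen down
RT 214: heading 270 -> 56
FD 2.4: (0,2.1) -> (1.342,4.09) [heading=56, draw]
LT 60: heading 56 -> 116
LT 69: heading 116 -> 185
RT 120: heading 185 -> 65
RT 120: heading 65 -> 305
PD: pen down
FD 13.8: (1.342,4.09) -> (9.257,-7.215) [heading=305, draw]
FD 8.7: (9.257,-7.215) -> (14.248,-14.341) [heading=305, draw]
LT 180: heading 305 -> 125
FD 13.3: (14.248,-14.341) -> (6.619,-3.447) [heading=125, draw]
RT 120: heading 125 -> 5
Final: pos=(6.619,-3.447), heading=5, 5 segment(s) drawn

Segment lengths:
  seg 1: (0,0) -> (0,2.1), length = 2.1
  seg 2: (0,2.1) -> (1.342,4.09), length = 2.4
  seg 3: (1.342,4.09) -> (9.257,-7.215), length = 13.8
  seg 4: (9.257,-7.215) -> (14.248,-14.341), length = 8.7
  seg 5: (14.248,-14.341) -> (6.619,-3.447), length = 13.3
Total = 40.3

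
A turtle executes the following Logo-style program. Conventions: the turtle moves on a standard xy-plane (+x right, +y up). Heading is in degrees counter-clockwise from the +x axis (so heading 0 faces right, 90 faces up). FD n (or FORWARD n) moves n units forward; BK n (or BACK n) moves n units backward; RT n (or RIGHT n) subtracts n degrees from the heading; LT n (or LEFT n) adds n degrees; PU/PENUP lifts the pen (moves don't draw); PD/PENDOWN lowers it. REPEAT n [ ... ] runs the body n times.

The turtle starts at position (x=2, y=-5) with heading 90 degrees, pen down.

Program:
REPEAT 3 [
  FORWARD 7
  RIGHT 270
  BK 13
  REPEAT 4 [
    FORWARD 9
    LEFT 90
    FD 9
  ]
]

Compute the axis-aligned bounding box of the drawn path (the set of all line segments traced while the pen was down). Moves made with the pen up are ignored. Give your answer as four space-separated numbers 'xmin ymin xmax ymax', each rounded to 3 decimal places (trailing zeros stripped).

Executing turtle program step by step:
Start: pos=(2,-5), heading=90, pen down
REPEAT 3 [
  -- iteration 1/3 --
  FD 7: (2,-5) -> (2,2) [heading=90, draw]
  RT 270: heading 90 -> 180
  BK 13: (2,2) -> (15,2) [heading=180, draw]
  REPEAT 4 [
    -- iteration 1/4 --
    FD 9: (15,2) -> (6,2) [heading=180, draw]
    LT 90: heading 180 -> 270
    FD 9: (6,2) -> (6,-7) [heading=270, draw]
    -- iteration 2/4 --
    FD 9: (6,-7) -> (6,-16) [heading=270, draw]
    LT 90: heading 270 -> 0
    FD 9: (6,-16) -> (15,-16) [heading=0, draw]
    -- iteration 3/4 --
    FD 9: (15,-16) -> (24,-16) [heading=0, draw]
    LT 90: heading 0 -> 90
    FD 9: (24,-16) -> (24,-7) [heading=90, draw]
    -- iteration 4/4 --
    FD 9: (24,-7) -> (24,2) [heading=90, draw]
    LT 90: heading 90 -> 180
    FD 9: (24,2) -> (15,2) [heading=180, draw]
  ]
  -- iteration 2/3 --
  FD 7: (15,2) -> (8,2) [heading=180, draw]
  RT 270: heading 180 -> 270
  BK 13: (8,2) -> (8,15) [heading=270, draw]
  REPEAT 4 [
    -- iteration 1/4 --
    FD 9: (8,15) -> (8,6) [heading=270, draw]
    LT 90: heading 270 -> 0
    FD 9: (8,6) -> (17,6) [heading=0, draw]
    -- iteration 2/4 --
    FD 9: (17,6) -> (26,6) [heading=0, draw]
    LT 90: heading 0 -> 90
    FD 9: (26,6) -> (26,15) [heading=90, draw]
    -- iteration 3/4 --
    FD 9: (26,15) -> (26,24) [heading=90, draw]
    LT 90: heading 90 -> 180
    FD 9: (26,24) -> (17,24) [heading=180, draw]
    -- iteration 4/4 --
    FD 9: (17,24) -> (8,24) [heading=180, draw]
    LT 90: heading 180 -> 270
    FD 9: (8,24) -> (8,15) [heading=270, draw]
  ]
  -- iteration 3/3 --
  FD 7: (8,15) -> (8,8) [heading=270, draw]
  RT 270: heading 270 -> 0
  BK 13: (8,8) -> (-5,8) [heading=0, draw]
  REPEAT 4 [
    -- iteration 1/4 --
    FD 9: (-5,8) -> (4,8) [heading=0, draw]
    LT 90: heading 0 -> 90
    FD 9: (4,8) -> (4,17) [heading=90, draw]
    -- iteration 2/4 --
    FD 9: (4,17) -> (4,26) [heading=90, draw]
    LT 90: heading 90 -> 180
    FD 9: (4,26) -> (-5,26) [heading=180, draw]
    -- iteration 3/4 --
    FD 9: (-5,26) -> (-14,26) [heading=180, draw]
    LT 90: heading 180 -> 270
    FD 9: (-14,26) -> (-14,17) [heading=270, draw]
    -- iteration 4/4 --
    FD 9: (-14,17) -> (-14,8) [heading=270, draw]
    LT 90: heading 270 -> 0
    FD 9: (-14,8) -> (-5,8) [heading=0, draw]
  ]
]
Final: pos=(-5,8), heading=0, 30 segment(s) drawn

Segment endpoints: x in {-14, -14, -14, -5, -5, -5, 2, 2, 4, 4, 4, 6, 6, 6, 8, 8, 8, 8, 15, 15, 17, 24, 26}, y in {-16, -7, -7, -5, 2, 2, 2, 6, 8, 8, 15, 15, 17, 24, 26}
xmin=-14, ymin=-16, xmax=26, ymax=26

Answer: -14 -16 26 26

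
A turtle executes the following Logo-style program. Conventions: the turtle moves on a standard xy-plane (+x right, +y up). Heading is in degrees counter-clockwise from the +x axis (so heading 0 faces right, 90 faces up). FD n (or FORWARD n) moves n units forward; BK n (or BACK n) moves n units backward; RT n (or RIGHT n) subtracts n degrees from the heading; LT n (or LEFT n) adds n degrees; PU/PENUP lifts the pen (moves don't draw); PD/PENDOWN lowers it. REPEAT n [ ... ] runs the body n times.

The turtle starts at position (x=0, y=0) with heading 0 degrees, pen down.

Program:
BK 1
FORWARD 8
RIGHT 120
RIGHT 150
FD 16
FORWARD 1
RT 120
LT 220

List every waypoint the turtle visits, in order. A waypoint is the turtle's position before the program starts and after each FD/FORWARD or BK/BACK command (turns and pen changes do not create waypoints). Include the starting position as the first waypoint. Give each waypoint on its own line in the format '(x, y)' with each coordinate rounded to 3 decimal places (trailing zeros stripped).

Executing turtle program step by step:
Start: pos=(0,0), heading=0, pen down
BK 1: (0,0) -> (-1,0) [heading=0, draw]
FD 8: (-1,0) -> (7,0) [heading=0, draw]
RT 120: heading 0 -> 240
RT 150: heading 240 -> 90
FD 16: (7,0) -> (7,16) [heading=90, draw]
FD 1: (7,16) -> (7,17) [heading=90, draw]
RT 120: heading 90 -> 330
LT 220: heading 330 -> 190
Final: pos=(7,17), heading=190, 4 segment(s) drawn
Waypoints (5 total):
(0, 0)
(-1, 0)
(7, 0)
(7, 16)
(7, 17)

Answer: (0, 0)
(-1, 0)
(7, 0)
(7, 16)
(7, 17)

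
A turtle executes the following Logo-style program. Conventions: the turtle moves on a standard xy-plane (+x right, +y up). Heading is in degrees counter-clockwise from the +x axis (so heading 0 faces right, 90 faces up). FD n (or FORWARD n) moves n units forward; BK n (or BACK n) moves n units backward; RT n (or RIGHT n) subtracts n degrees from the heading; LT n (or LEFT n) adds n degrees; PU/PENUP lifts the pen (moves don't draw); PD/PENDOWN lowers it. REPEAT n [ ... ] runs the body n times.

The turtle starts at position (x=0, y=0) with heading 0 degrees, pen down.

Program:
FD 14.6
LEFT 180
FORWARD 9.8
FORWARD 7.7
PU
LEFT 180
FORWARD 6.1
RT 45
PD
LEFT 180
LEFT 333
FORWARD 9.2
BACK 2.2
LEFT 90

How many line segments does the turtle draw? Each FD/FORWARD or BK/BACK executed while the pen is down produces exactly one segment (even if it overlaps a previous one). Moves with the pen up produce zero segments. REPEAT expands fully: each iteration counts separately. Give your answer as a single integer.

Executing turtle program step by step:
Start: pos=(0,0), heading=0, pen down
FD 14.6: (0,0) -> (14.6,0) [heading=0, draw]
LT 180: heading 0 -> 180
FD 9.8: (14.6,0) -> (4.8,0) [heading=180, draw]
FD 7.7: (4.8,0) -> (-2.9,0) [heading=180, draw]
PU: pen up
LT 180: heading 180 -> 0
FD 6.1: (-2.9,0) -> (3.2,0) [heading=0, move]
RT 45: heading 0 -> 315
PD: pen down
LT 180: heading 315 -> 135
LT 333: heading 135 -> 108
FD 9.2: (3.2,0) -> (0.357,8.75) [heading=108, draw]
BK 2.2: (0.357,8.75) -> (1.037,6.657) [heading=108, draw]
LT 90: heading 108 -> 198
Final: pos=(1.037,6.657), heading=198, 5 segment(s) drawn
Segments drawn: 5

Answer: 5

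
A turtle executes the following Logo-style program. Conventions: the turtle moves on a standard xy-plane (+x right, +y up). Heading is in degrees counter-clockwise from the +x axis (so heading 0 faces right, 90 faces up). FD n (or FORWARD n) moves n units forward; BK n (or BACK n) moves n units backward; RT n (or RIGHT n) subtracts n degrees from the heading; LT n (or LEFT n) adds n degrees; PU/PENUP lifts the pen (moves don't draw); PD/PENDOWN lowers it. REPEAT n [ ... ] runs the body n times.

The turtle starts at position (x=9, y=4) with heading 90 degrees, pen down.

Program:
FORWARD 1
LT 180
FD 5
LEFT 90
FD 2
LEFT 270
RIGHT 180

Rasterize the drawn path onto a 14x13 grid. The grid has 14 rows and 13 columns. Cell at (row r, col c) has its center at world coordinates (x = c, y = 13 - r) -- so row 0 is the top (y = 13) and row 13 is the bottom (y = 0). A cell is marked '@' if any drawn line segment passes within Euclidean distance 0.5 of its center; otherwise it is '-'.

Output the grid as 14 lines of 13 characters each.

Answer: -------------
-------------
-------------
-------------
-------------
-------------
-------------
-------------
---------@---
---------@---
---------@---
---------@---
---------@---
---------@@@-

Derivation:
Segment 0: (9,4) -> (9,5)
Segment 1: (9,5) -> (9,0)
Segment 2: (9,0) -> (11,-0)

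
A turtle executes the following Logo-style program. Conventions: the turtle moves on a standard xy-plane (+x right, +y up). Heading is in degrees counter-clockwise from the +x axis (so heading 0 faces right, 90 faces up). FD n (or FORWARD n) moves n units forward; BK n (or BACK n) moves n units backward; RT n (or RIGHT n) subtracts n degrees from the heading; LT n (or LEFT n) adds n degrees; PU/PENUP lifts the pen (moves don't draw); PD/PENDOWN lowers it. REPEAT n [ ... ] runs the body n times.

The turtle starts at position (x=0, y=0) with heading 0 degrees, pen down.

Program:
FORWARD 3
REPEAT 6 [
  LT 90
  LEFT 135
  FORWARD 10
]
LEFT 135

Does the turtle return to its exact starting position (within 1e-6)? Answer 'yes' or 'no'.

Answer: no

Derivation:
Executing turtle program step by step:
Start: pos=(0,0), heading=0, pen down
FD 3: (0,0) -> (3,0) [heading=0, draw]
REPEAT 6 [
  -- iteration 1/6 --
  LT 90: heading 0 -> 90
  LT 135: heading 90 -> 225
  FD 10: (3,0) -> (-4.071,-7.071) [heading=225, draw]
  -- iteration 2/6 --
  LT 90: heading 225 -> 315
  LT 135: heading 315 -> 90
  FD 10: (-4.071,-7.071) -> (-4.071,2.929) [heading=90, draw]
  -- iteration 3/6 --
  LT 90: heading 90 -> 180
  LT 135: heading 180 -> 315
  FD 10: (-4.071,2.929) -> (3,-4.142) [heading=315, draw]
  -- iteration 4/6 --
  LT 90: heading 315 -> 45
  LT 135: heading 45 -> 180
  FD 10: (3,-4.142) -> (-7,-4.142) [heading=180, draw]
  -- iteration 5/6 --
  LT 90: heading 180 -> 270
  LT 135: heading 270 -> 45
  FD 10: (-7,-4.142) -> (0.071,2.929) [heading=45, draw]
  -- iteration 6/6 --
  LT 90: heading 45 -> 135
  LT 135: heading 135 -> 270
  FD 10: (0.071,2.929) -> (0.071,-7.071) [heading=270, draw]
]
LT 135: heading 270 -> 45
Final: pos=(0.071,-7.071), heading=45, 7 segment(s) drawn

Start position: (0, 0)
Final position: (0.071, -7.071)
Distance = 7.071; >= 1e-6 -> NOT closed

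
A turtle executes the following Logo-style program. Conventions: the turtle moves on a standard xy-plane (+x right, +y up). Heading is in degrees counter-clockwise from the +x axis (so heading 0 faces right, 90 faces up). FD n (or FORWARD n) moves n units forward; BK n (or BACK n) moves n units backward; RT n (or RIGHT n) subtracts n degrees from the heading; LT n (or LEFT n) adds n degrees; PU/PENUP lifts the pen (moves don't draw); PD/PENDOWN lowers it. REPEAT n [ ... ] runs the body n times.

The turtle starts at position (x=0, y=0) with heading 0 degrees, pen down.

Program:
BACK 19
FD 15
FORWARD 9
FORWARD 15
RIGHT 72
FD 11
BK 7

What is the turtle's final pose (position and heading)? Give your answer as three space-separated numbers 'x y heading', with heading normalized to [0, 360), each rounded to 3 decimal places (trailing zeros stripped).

Executing turtle program step by step:
Start: pos=(0,0), heading=0, pen down
BK 19: (0,0) -> (-19,0) [heading=0, draw]
FD 15: (-19,0) -> (-4,0) [heading=0, draw]
FD 9: (-4,0) -> (5,0) [heading=0, draw]
FD 15: (5,0) -> (20,0) [heading=0, draw]
RT 72: heading 0 -> 288
FD 11: (20,0) -> (23.399,-10.462) [heading=288, draw]
BK 7: (23.399,-10.462) -> (21.236,-3.804) [heading=288, draw]
Final: pos=(21.236,-3.804), heading=288, 6 segment(s) drawn

Answer: 21.236 -3.804 288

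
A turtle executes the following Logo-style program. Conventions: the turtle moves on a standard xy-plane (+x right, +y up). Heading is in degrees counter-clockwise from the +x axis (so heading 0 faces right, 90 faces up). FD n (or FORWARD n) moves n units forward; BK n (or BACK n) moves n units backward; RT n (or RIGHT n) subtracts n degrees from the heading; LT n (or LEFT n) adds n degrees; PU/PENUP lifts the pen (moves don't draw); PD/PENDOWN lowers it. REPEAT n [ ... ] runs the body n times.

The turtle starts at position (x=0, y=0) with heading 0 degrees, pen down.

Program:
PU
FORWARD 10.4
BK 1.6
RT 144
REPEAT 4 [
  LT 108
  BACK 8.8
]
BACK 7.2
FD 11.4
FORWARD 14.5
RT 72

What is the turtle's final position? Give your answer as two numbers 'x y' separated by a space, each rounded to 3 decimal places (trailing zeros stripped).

Executing turtle program step by step:
Start: pos=(0,0), heading=0, pen down
PU: pen up
FD 10.4: (0,0) -> (10.4,0) [heading=0, move]
BK 1.6: (10.4,0) -> (8.8,0) [heading=0, move]
RT 144: heading 0 -> 216
REPEAT 4 [
  -- iteration 1/4 --
  LT 108: heading 216 -> 324
  BK 8.8: (8.8,0) -> (1.681,5.173) [heading=324, move]
  -- iteration 2/4 --
  LT 108: heading 324 -> 72
  BK 8.8: (1.681,5.173) -> (-1.039,-3.197) [heading=72, move]
  -- iteration 3/4 --
  LT 108: heading 72 -> 180
  BK 8.8: (-1.039,-3.197) -> (7.761,-3.197) [heading=180, move]
  -- iteration 4/4 --
  LT 108: heading 180 -> 288
  BK 8.8: (7.761,-3.197) -> (5.042,5.173) [heading=288, move]
]
BK 7.2: (5.042,5.173) -> (2.817,12.02) [heading=288, move]
FD 11.4: (2.817,12.02) -> (6.34,1.178) [heading=288, move]
FD 14.5: (6.34,1.178) -> (10.821,-12.612) [heading=288, move]
RT 72: heading 288 -> 216
Final: pos=(10.821,-12.612), heading=216, 0 segment(s) drawn

Answer: 10.821 -12.612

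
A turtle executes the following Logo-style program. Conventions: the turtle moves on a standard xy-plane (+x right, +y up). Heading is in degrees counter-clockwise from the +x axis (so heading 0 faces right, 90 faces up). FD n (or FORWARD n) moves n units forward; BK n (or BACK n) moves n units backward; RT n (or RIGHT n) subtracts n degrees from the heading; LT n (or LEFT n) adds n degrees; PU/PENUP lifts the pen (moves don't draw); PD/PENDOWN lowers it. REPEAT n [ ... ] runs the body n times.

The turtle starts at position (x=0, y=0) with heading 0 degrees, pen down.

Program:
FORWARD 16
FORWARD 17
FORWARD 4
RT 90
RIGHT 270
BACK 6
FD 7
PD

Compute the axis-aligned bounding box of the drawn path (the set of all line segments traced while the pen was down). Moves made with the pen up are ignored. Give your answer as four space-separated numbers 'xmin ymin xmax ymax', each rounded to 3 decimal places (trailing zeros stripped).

Executing turtle program step by step:
Start: pos=(0,0), heading=0, pen down
FD 16: (0,0) -> (16,0) [heading=0, draw]
FD 17: (16,0) -> (33,0) [heading=0, draw]
FD 4: (33,0) -> (37,0) [heading=0, draw]
RT 90: heading 0 -> 270
RT 270: heading 270 -> 0
BK 6: (37,0) -> (31,0) [heading=0, draw]
FD 7: (31,0) -> (38,0) [heading=0, draw]
PD: pen down
Final: pos=(38,0), heading=0, 5 segment(s) drawn

Segment endpoints: x in {0, 16, 31, 33, 37, 38}, y in {0, 0, 0}
xmin=0, ymin=0, xmax=38, ymax=0

Answer: 0 0 38 0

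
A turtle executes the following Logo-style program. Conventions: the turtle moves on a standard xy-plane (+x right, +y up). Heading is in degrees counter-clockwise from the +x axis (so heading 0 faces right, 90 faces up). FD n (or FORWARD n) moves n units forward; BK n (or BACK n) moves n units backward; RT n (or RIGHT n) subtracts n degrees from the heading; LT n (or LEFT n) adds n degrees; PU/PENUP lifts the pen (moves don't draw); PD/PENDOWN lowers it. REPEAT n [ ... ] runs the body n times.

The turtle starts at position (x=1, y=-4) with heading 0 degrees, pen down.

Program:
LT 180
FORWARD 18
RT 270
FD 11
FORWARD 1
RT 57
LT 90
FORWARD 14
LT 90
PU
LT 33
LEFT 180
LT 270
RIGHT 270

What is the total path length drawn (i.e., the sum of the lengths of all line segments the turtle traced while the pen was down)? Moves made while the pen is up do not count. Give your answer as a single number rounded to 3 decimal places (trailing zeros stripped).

Executing turtle program step by step:
Start: pos=(1,-4), heading=0, pen down
LT 180: heading 0 -> 180
FD 18: (1,-4) -> (-17,-4) [heading=180, draw]
RT 270: heading 180 -> 270
FD 11: (-17,-4) -> (-17,-15) [heading=270, draw]
FD 1: (-17,-15) -> (-17,-16) [heading=270, draw]
RT 57: heading 270 -> 213
LT 90: heading 213 -> 303
FD 14: (-17,-16) -> (-9.375,-27.741) [heading=303, draw]
LT 90: heading 303 -> 33
PU: pen up
LT 33: heading 33 -> 66
LT 180: heading 66 -> 246
LT 270: heading 246 -> 156
RT 270: heading 156 -> 246
Final: pos=(-9.375,-27.741), heading=246, 4 segment(s) drawn

Segment lengths:
  seg 1: (1,-4) -> (-17,-4), length = 18
  seg 2: (-17,-4) -> (-17,-15), length = 11
  seg 3: (-17,-15) -> (-17,-16), length = 1
  seg 4: (-17,-16) -> (-9.375,-27.741), length = 14
Total = 44

Answer: 44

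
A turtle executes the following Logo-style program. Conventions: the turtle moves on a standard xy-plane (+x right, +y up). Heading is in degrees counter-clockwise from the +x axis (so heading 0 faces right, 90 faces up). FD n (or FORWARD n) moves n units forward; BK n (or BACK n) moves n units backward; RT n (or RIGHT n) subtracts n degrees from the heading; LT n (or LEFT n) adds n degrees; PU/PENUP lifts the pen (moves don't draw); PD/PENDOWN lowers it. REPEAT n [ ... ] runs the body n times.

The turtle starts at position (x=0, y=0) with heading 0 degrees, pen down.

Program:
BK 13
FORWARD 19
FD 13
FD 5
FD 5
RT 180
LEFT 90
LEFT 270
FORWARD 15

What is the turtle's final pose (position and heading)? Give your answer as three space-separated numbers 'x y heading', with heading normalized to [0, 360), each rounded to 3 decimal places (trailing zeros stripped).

Answer: 14 0 180

Derivation:
Executing turtle program step by step:
Start: pos=(0,0), heading=0, pen down
BK 13: (0,0) -> (-13,0) [heading=0, draw]
FD 19: (-13,0) -> (6,0) [heading=0, draw]
FD 13: (6,0) -> (19,0) [heading=0, draw]
FD 5: (19,0) -> (24,0) [heading=0, draw]
FD 5: (24,0) -> (29,0) [heading=0, draw]
RT 180: heading 0 -> 180
LT 90: heading 180 -> 270
LT 270: heading 270 -> 180
FD 15: (29,0) -> (14,0) [heading=180, draw]
Final: pos=(14,0), heading=180, 6 segment(s) drawn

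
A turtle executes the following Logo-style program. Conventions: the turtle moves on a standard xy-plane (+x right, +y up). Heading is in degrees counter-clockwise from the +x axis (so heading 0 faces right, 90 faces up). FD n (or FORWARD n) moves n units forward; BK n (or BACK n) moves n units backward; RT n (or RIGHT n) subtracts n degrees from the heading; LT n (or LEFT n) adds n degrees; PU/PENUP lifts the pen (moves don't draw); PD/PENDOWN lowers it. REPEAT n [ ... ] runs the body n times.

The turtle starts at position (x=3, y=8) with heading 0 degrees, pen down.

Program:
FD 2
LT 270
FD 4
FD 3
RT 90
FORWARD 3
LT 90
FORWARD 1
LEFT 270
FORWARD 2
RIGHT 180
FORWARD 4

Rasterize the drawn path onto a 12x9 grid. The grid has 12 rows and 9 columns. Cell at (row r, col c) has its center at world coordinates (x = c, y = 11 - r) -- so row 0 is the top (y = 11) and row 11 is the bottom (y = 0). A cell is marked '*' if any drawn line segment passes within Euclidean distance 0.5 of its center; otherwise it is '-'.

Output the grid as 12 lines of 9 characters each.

Answer: ---------
---------
---------
---***---
-----*---
-----*---
-----*---
-----*---
-----*---
-----*---
--****---
*****----

Derivation:
Segment 0: (3,8) -> (5,8)
Segment 1: (5,8) -> (5,4)
Segment 2: (5,4) -> (5,1)
Segment 3: (5,1) -> (2,1)
Segment 4: (2,1) -> (2,0)
Segment 5: (2,0) -> (-0,0)
Segment 6: (-0,0) -> (4,0)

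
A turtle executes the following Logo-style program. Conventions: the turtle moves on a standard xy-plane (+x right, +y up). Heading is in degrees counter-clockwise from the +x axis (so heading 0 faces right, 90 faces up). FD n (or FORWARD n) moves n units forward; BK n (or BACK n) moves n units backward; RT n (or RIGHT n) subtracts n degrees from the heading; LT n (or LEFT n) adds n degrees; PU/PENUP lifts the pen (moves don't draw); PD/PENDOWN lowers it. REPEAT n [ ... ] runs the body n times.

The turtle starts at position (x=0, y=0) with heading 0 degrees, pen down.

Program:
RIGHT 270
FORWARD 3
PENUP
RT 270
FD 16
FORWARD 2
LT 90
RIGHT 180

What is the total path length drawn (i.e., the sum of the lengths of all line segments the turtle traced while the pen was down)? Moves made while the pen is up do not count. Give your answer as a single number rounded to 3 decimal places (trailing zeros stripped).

Answer: 3

Derivation:
Executing turtle program step by step:
Start: pos=(0,0), heading=0, pen down
RT 270: heading 0 -> 90
FD 3: (0,0) -> (0,3) [heading=90, draw]
PU: pen up
RT 270: heading 90 -> 180
FD 16: (0,3) -> (-16,3) [heading=180, move]
FD 2: (-16,3) -> (-18,3) [heading=180, move]
LT 90: heading 180 -> 270
RT 180: heading 270 -> 90
Final: pos=(-18,3), heading=90, 1 segment(s) drawn

Segment lengths:
  seg 1: (0,0) -> (0,3), length = 3
Total = 3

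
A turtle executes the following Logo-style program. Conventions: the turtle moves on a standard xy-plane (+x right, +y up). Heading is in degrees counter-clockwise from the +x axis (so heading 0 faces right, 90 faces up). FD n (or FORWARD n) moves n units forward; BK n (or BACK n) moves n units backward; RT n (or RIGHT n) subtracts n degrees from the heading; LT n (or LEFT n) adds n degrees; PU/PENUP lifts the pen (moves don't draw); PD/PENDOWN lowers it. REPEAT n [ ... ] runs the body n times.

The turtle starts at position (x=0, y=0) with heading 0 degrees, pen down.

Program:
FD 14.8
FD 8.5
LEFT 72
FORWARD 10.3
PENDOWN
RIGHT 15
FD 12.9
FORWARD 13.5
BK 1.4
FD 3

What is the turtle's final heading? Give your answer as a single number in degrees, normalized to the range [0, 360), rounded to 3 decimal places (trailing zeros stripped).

Executing turtle program step by step:
Start: pos=(0,0), heading=0, pen down
FD 14.8: (0,0) -> (14.8,0) [heading=0, draw]
FD 8.5: (14.8,0) -> (23.3,0) [heading=0, draw]
LT 72: heading 0 -> 72
FD 10.3: (23.3,0) -> (26.483,9.796) [heading=72, draw]
PD: pen down
RT 15: heading 72 -> 57
FD 12.9: (26.483,9.796) -> (33.509,20.615) [heading=57, draw]
FD 13.5: (33.509,20.615) -> (40.861,31.937) [heading=57, draw]
BK 1.4: (40.861,31.937) -> (40.099,30.763) [heading=57, draw]
FD 3: (40.099,30.763) -> (41.733,33.279) [heading=57, draw]
Final: pos=(41.733,33.279), heading=57, 7 segment(s) drawn

Answer: 57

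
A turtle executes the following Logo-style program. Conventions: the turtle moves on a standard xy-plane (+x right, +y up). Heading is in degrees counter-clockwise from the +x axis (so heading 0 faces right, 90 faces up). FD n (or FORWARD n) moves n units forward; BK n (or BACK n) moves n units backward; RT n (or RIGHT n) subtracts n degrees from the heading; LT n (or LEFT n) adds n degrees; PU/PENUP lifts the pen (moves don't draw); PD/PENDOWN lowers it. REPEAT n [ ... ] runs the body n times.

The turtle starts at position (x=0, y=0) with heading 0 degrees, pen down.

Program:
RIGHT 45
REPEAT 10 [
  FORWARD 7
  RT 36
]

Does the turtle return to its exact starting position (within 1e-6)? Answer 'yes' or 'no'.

Answer: yes

Derivation:
Executing turtle program step by step:
Start: pos=(0,0), heading=0, pen down
RT 45: heading 0 -> 315
REPEAT 10 [
  -- iteration 1/10 --
  FD 7: (0,0) -> (4.95,-4.95) [heading=315, draw]
  RT 36: heading 315 -> 279
  -- iteration 2/10 --
  FD 7: (4.95,-4.95) -> (6.045,-11.864) [heading=279, draw]
  RT 36: heading 279 -> 243
  -- iteration 3/10 --
  FD 7: (6.045,-11.864) -> (2.867,-18.101) [heading=243, draw]
  RT 36: heading 243 -> 207
  -- iteration 4/10 --
  FD 7: (2.867,-18.101) -> (-3.37,-21.279) [heading=207, draw]
  RT 36: heading 207 -> 171
  -- iteration 5/10 --
  FD 7: (-3.37,-21.279) -> (-10.284,-20.184) [heading=171, draw]
  RT 36: heading 171 -> 135
  -- iteration 6/10 --
  FD 7: (-10.284,-20.184) -> (-15.234,-15.234) [heading=135, draw]
  RT 36: heading 135 -> 99
  -- iteration 7/10 --
  FD 7: (-15.234,-15.234) -> (-16.329,-8.32) [heading=99, draw]
  RT 36: heading 99 -> 63
  -- iteration 8/10 --
  FD 7: (-16.329,-8.32) -> (-13.151,-2.083) [heading=63, draw]
  RT 36: heading 63 -> 27
  -- iteration 9/10 --
  FD 7: (-13.151,-2.083) -> (-6.914,1.095) [heading=27, draw]
  RT 36: heading 27 -> 351
  -- iteration 10/10 --
  FD 7: (-6.914,1.095) -> (0,0) [heading=351, draw]
  RT 36: heading 351 -> 315
]
Final: pos=(0,0), heading=315, 10 segment(s) drawn

Start position: (0, 0)
Final position: (0, 0)
Distance = 0; < 1e-6 -> CLOSED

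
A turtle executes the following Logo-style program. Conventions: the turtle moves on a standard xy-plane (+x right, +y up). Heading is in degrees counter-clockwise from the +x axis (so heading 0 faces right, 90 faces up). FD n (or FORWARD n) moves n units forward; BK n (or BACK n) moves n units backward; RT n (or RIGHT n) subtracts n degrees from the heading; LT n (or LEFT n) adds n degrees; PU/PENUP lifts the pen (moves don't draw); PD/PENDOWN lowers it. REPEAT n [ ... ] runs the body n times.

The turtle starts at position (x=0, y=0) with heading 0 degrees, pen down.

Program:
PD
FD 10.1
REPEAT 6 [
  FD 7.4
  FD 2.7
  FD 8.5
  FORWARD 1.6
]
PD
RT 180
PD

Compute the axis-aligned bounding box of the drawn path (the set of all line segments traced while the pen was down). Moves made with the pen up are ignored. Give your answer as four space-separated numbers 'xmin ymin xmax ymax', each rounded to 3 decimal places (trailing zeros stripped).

Executing turtle program step by step:
Start: pos=(0,0), heading=0, pen down
PD: pen down
FD 10.1: (0,0) -> (10.1,0) [heading=0, draw]
REPEAT 6 [
  -- iteration 1/6 --
  FD 7.4: (10.1,0) -> (17.5,0) [heading=0, draw]
  FD 2.7: (17.5,0) -> (20.2,0) [heading=0, draw]
  FD 8.5: (20.2,0) -> (28.7,0) [heading=0, draw]
  FD 1.6: (28.7,0) -> (30.3,0) [heading=0, draw]
  -- iteration 2/6 --
  FD 7.4: (30.3,0) -> (37.7,0) [heading=0, draw]
  FD 2.7: (37.7,0) -> (40.4,0) [heading=0, draw]
  FD 8.5: (40.4,0) -> (48.9,0) [heading=0, draw]
  FD 1.6: (48.9,0) -> (50.5,0) [heading=0, draw]
  -- iteration 3/6 --
  FD 7.4: (50.5,0) -> (57.9,0) [heading=0, draw]
  FD 2.7: (57.9,0) -> (60.6,0) [heading=0, draw]
  FD 8.5: (60.6,0) -> (69.1,0) [heading=0, draw]
  FD 1.6: (69.1,0) -> (70.7,0) [heading=0, draw]
  -- iteration 4/6 --
  FD 7.4: (70.7,0) -> (78.1,0) [heading=0, draw]
  FD 2.7: (78.1,0) -> (80.8,0) [heading=0, draw]
  FD 8.5: (80.8,0) -> (89.3,0) [heading=0, draw]
  FD 1.6: (89.3,0) -> (90.9,0) [heading=0, draw]
  -- iteration 5/6 --
  FD 7.4: (90.9,0) -> (98.3,0) [heading=0, draw]
  FD 2.7: (98.3,0) -> (101,0) [heading=0, draw]
  FD 8.5: (101,0) -> (109.5,0) [heading=0, draw]
  FD 1.6: (109.5,0) -> (111.1,0) [heading=0, draw]
  -- iteration 6/6 --
  FD 7.4: (111.1,0) -> (118.5,0) [heading=0, draw]
  FD 2.7: (118.5,0) -> (121.2,0) [heading=0, draw]
  FD 8.5: (121.2,0) -> (129.7,0) [heading=0, draw]
  FD 1.6: (129.7,0) -> (131.3,0) [heading=0, draw]
]
PD: pen down
RT 180: heading 0 -> 180
PD: pen down
Final: pos=(131.3,0), heading=180, 25 segment(s) drawn

Segment endpoints: x in {0, 10.1, 17.5, 20.2, 28.7, 30.3, 37.7, 40.4, 48.9, 50.5, 57.9, 60.6, 69.1, 70.7, 78.1, 80.8, 89.3, 90.9, 98.3, 101, 109.5, 111.1, 118.5, 121.2, 129.7, 131.3}, y in {0}
xmin=0, ymin=0, xmax=131.3, ymax=0

Answer: 0 0 131.3 0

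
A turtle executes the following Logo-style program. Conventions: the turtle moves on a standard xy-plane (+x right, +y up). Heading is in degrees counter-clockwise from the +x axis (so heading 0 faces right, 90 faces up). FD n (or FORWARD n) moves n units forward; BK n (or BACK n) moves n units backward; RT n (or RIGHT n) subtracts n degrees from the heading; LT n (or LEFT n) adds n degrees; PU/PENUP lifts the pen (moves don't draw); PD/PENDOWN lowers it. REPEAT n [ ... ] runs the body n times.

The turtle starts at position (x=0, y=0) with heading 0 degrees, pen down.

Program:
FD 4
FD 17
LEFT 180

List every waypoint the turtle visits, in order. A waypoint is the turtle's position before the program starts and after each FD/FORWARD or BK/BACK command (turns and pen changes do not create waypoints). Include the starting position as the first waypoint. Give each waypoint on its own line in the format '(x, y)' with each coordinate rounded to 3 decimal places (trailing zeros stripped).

Executing turtle program step by step:
Start: pos=(0,0), heading=0, pen down
FD 4: (0,0) -> (4,0) [heading=0, draw]
FD 17: (4,0) -> (21,0) [heading=0, draw]
LT 180: heading 0 -> 180
Final: pos=(21,0), heading=180, 2 segment(s) drawn
Waypoints (3 total):
(0, 0)
(4, 0)
(21, 0)

Answer: (0, 0)
(4, 0)
(21, 0)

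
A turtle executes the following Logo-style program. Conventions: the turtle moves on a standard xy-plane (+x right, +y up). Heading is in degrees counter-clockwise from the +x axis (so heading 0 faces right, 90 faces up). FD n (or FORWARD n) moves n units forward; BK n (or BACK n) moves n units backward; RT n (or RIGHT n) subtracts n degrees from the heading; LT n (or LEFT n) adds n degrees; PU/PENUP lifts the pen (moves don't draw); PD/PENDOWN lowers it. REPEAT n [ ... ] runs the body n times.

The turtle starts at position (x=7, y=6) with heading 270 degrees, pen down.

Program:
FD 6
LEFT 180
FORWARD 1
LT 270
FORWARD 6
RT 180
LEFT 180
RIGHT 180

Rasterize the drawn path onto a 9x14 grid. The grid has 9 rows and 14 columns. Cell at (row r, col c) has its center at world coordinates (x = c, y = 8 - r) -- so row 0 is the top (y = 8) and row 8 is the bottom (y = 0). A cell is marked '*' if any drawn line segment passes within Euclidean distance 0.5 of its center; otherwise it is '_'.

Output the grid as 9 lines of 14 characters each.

Segment 0: (7,6) -> (7,0)
Segment 1: (7,0) -> (7,1)
Segment 2: (7,1) -> (13,1)

Answer: ______________
______________
_______*______
_______*______
_______*______
_______*______
_______*______
_______*******
_______*______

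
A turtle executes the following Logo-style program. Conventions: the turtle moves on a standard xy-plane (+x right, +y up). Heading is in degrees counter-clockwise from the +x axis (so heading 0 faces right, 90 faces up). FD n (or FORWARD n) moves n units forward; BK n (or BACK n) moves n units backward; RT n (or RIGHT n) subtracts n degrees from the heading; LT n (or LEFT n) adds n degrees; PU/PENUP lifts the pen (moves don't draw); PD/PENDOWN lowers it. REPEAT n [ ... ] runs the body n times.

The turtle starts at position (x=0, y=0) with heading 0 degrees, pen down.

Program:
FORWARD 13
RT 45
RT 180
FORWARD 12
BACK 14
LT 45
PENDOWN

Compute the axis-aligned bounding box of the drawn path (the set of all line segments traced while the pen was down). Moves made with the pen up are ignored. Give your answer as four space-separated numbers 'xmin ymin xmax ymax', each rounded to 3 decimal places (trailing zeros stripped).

Executing turtle program step by step:
Start: pos=(0,0), heading=0, pen down
FD 13: (0,0) -> (13,0) [heading=0, draw]
RT 45: heading 0 -> 315
RT 180: heading 315 -> 135
FD 12: (13,0) -> (4.515,8.485) [heading=135, draw]
BK 14: (4.515,8.485) -> (14.414,-1.414) [heading=135, draw]
LT 45: heading 135 -> 180
PD: pen down
Final: pos=(14.414,-1.414), heading=180, 3 segment(s) drawn

Segment endpoints: x in {0, 4.515, 13, 14.414}, y in {-1.414, 0, 8.485}
xmin=0, ymin=-1.414, xmax=14.414, ymax=8.485

Answer: 0 -1.414 14.414 8.485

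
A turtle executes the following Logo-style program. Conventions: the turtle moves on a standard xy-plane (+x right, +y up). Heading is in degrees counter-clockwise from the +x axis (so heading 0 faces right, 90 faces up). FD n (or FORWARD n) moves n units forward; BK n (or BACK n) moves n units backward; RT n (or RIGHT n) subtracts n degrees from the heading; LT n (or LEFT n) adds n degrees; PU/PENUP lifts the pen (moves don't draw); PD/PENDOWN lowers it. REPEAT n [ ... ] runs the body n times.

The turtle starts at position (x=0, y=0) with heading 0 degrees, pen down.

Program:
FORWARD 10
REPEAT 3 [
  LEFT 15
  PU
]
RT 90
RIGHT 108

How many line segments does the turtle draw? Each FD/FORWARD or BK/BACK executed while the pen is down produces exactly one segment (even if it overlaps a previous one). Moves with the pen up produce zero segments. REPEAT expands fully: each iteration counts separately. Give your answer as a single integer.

Answer: 1

Derivation:
Executing turtle program step by step:
Start: pos=(0,0), heading=0, pen down
FD 10: (0,0) -> (10,0) [heading=0, draw]
REPEAT 3 [
  -- iteration 1/3 --
  LT 15: heading 0 -> 15
  PU: pen up
  -- iteration 2/3 --
  LT 15: heading 15 -> 30
  PU: pen up
  -- iteration 3/3 --
  LT 15: heading 30 -> 45
  PU: pen up
]
RT 90: heading 45 -> 315
RT 108: heading 315 -> 207
Final: pos=(10,0), heading=207, 1 segment(s) drawn
Segments drawn: 1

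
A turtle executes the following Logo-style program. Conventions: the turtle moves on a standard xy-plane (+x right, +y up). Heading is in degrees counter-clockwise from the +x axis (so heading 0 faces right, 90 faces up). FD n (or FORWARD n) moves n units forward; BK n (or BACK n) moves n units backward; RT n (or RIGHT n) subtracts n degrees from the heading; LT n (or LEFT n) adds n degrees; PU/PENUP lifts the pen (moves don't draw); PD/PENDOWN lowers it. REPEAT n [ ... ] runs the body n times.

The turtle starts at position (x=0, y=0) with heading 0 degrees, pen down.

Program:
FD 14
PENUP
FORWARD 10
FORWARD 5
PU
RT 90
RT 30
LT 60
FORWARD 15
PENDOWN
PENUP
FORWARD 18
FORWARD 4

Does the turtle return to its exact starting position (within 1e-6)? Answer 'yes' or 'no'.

Answer: no

Derivation:
Executing turtle program step by step:
Start: pos=(0,0), heading=0, pen down
FD 14: (0,0) -> (14,0) [heading=0, draw]
PU: pen up
FD 10: (14,0) -> (24,0) [heading=0, move]
FD 5: (24,0) -> (29,0) [heading=0, move]
PU: pen up
RT 90: heading 0 -> 270
RT 30: heading 270 -> 240
LT 60: heading 240 -> 300
FD 15: (29,0) -> (36.5,-12.99) [heading=300, move]
PD: pen down
PU: pen up
FD 18: (36.5,-12.99) -> (45.5,-28.579) [heading=300, move]
FD 4: (45.5,-28.579) -> (47.5,-32.043) [heading=300, move]
Final: pos=(47.5,-32.043), heading=300, 1 segment(s) drawn

Start position: (0, 0)
Final position: (47.5, -32.043)
Distance = 57.297; >= 1e-6 -> NOT closed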